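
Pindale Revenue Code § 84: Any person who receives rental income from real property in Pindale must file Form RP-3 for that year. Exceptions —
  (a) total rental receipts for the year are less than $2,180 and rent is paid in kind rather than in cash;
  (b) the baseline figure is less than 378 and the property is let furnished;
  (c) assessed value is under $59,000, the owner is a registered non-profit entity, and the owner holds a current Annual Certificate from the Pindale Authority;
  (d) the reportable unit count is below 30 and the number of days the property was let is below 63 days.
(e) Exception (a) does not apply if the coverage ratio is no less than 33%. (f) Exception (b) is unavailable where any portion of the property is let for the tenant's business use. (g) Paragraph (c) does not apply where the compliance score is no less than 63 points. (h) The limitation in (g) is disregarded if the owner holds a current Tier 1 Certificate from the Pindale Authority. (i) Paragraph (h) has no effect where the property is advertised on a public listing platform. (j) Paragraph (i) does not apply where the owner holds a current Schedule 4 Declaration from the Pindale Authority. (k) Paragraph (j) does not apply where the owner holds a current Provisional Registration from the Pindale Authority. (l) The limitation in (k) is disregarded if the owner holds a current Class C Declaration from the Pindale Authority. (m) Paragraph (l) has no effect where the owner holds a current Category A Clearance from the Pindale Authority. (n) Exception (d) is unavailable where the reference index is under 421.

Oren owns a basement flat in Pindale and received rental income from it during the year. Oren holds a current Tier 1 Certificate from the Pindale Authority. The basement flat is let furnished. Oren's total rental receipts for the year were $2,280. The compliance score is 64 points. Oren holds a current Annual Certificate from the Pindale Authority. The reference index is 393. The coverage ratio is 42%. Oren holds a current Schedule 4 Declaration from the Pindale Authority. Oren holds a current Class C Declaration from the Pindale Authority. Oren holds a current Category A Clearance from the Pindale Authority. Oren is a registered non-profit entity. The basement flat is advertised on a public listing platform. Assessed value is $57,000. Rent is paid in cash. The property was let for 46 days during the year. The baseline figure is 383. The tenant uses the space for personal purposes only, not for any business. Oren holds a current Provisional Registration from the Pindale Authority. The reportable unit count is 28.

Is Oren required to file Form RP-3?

Exception (a) requires that total rental receipts for the year are less than $2,180; but total rental receipts for the year are $2,280, not less than $2,180, so (a) is unavailable.
Exception (b) does not apply: the baseline figure is 383, not less than 378.
Exception (c) is satisfied on its face — assessed value is $57,000, under the $59,000 limit; Oren is a registered non-profit; a current Annual Certificate is held. But: (g) operates against (c): the compliance score is 64 points, meeting the 63 points threshold. (h) is triggered (a current Tier 1 Certificate is held), but is displaced by (i): (i) operates against (h): the property is publicly advertised. (j) would limit (i) — a current Schedule 4 Declaration is held — but (k) sets (j) aside: (k) operates against (j): a current Provisional Registration is held. (l) would limit (k) — a current Class C Declaration is held — but (m) sets (l) aside: (m) is triggered — a current Category A Clearance is held. So (c) is unavailable.
Exception (d): the reportable unit count is 28, below the 30 limit; the number of days the property was let is 46 days, below the 63 days limit — every condition holds. But: (n) operates against (d): the reference index is 393, under the 421 limit. So (d) is unavailable.
No exception displaces § 84.

Yes — Oren must file Form RP-3.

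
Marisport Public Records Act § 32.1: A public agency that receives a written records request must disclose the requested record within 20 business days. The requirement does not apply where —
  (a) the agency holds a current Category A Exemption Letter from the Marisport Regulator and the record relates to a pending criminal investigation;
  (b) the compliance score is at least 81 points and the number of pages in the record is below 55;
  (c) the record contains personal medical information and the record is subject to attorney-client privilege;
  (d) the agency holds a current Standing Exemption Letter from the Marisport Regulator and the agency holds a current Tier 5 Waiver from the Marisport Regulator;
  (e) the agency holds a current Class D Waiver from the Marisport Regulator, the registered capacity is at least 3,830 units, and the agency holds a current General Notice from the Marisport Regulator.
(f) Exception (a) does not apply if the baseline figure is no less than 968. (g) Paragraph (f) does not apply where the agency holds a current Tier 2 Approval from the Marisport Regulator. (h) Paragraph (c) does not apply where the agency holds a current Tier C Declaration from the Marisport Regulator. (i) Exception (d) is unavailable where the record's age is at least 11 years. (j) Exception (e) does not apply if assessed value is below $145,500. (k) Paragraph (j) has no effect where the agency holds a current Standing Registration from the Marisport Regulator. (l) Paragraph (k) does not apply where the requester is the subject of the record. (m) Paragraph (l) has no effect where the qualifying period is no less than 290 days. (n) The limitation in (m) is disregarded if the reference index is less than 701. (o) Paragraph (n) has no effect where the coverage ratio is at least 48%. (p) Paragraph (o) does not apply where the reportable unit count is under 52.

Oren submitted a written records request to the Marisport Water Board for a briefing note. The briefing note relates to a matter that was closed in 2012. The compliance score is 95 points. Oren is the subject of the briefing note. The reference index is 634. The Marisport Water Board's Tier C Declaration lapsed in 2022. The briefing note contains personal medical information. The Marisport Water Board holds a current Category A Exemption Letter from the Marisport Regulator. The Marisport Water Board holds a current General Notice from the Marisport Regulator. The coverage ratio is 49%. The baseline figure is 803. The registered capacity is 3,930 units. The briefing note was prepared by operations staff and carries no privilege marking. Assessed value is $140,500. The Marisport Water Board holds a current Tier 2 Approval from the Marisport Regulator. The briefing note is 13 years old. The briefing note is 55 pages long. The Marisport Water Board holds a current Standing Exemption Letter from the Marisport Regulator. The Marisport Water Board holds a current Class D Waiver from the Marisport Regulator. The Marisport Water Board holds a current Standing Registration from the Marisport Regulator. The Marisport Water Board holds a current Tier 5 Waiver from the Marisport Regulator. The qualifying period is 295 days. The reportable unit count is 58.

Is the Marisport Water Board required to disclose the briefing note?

No — exception (e) applies; the Marisport Water Board is not required to disclose the briefing note.

Exception (a) does not apply: the briefing note relates to a closed matter.
Exception (b) requires that the number of pages in the record is below 55; but the number of pages in the record is 55, not below 55, so (b) is unavailable.
Exception (c) requires that the record is subject to attorney-client privilege; but the briefing note carries no privilege marking, so (c) is unavailable.
Exception (d)'s conditions are all satisfied: a current Standing Exemption Letter is held; a current Tier 5 Waiver is held. But applying paragraph (i): (i) operates against (d): the record's age is 13 years, meeting the 11 years threshold. So (d) is unavailable.
Exception (e) is satisfied on its face — a current Class D Waiver is held; the registered capacity is 3,930 units, meeting the 3,830 units threshold; a current General Notice is held. Under paragraphs (j)–(p): (j) applies (assessed value is $140,500, below the $145,500 limit), but is overridden by (k): (k) is engaged — a current Standing Registration is held. (l) applies (Oren is the subject of the briefing note), but is set aside by (m): (m) is engaged — the qualifying period is 295 days, meeting the 290 days threshold. (n) would limit (m) — the reference index is 634, less than the 701 limit — but (o) sets (n) aside: (o) is engaged — the coverage ratio is 49%, meeting the 48% threshold. (p), which would lift (o), is not triggered — the reportable unit count is 58, not under 52. Exception (e) stands.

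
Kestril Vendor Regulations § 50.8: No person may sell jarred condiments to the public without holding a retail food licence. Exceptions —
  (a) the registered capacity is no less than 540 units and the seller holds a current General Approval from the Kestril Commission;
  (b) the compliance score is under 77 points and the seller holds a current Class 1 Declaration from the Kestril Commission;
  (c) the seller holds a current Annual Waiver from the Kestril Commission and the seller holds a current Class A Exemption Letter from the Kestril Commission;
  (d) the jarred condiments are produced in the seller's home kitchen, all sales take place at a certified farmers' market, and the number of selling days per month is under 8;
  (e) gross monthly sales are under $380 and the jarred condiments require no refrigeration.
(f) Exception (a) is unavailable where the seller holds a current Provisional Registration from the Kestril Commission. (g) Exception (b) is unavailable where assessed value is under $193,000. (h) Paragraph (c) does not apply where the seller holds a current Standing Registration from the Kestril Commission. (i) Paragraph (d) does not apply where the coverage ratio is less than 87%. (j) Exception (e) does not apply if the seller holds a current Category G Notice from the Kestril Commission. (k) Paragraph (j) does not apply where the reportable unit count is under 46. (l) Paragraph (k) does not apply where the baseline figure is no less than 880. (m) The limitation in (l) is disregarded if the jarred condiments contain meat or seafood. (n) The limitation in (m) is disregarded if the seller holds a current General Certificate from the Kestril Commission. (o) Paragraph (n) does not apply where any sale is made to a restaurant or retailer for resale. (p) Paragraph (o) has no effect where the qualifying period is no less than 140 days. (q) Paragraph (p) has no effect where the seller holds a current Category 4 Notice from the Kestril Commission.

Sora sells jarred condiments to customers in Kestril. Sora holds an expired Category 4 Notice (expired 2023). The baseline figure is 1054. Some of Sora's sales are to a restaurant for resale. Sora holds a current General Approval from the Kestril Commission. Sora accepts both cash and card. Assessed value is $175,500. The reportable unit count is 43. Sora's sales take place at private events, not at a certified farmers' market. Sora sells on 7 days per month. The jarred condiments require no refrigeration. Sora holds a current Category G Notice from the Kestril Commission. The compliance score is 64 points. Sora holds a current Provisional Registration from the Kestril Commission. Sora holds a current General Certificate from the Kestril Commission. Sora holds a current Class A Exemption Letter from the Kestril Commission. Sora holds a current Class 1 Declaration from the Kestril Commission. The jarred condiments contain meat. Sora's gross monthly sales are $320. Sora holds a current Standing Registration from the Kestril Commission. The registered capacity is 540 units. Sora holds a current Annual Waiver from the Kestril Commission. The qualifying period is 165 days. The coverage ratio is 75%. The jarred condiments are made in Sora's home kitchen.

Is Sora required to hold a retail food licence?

Exception (a)'s conditions are all satisfied: the registered capacity is 540 units, meeting the 540 units threshold; a current General Approval is held. Turning to paragraph (f): (f) is engaged — a current Provisional Registration is held. (a) is therefore removed.
All of (b)'s requirements are met (the compliance score is 64 points, under the 77 points limit; a current Class 1 Declaration is held). But: (g) operates against (b): assessed value is $175,500, under the $193,000 limit. Exception (b) does not apply.
Exception (c) is satisfied on its face — a current Annual Waiver is held; a current Class A Exemption Letter is held. But: (h) operates against (c): a current Standing Registration is held. Exception (c) does not apply.
Exception (d) requires that all sales take place at a certified farmers' market; but sales are at private events, not a certified farmers' market, so (d) is unavailable.
Exception (e): gross monthly sales are $320, under the $380 limit; the jarred condiments are shelf-stable — every condition holds. However, paragraphs (j)–(q) must be considered: (j) is triggered — a current Category G Notice is held. (k) is engaged (the reportable unit count is 43, under the 46 limit), but is itself disapplied by (l): (l) operates — the baseline figure is 1,054, meeting the 880 threshold. (m) applies (the jarred condiments contain meat), but is itself disapplied by (n): (n) operates against (m): a current General Certificate is held. (o) is triggered (some sales are to a restaurant for resale), but is set aside by (p): (p) operates against (o): the qualifying period is 165 days, meeting the 140 days threshold. (q) is inapplicable (there is no Category 4 Notice in force), so (p) stands. (e) is therefore removed.
None of the exceptions is available; § 50.8 applies in full.

Yes — Sora must hold a retail food licence.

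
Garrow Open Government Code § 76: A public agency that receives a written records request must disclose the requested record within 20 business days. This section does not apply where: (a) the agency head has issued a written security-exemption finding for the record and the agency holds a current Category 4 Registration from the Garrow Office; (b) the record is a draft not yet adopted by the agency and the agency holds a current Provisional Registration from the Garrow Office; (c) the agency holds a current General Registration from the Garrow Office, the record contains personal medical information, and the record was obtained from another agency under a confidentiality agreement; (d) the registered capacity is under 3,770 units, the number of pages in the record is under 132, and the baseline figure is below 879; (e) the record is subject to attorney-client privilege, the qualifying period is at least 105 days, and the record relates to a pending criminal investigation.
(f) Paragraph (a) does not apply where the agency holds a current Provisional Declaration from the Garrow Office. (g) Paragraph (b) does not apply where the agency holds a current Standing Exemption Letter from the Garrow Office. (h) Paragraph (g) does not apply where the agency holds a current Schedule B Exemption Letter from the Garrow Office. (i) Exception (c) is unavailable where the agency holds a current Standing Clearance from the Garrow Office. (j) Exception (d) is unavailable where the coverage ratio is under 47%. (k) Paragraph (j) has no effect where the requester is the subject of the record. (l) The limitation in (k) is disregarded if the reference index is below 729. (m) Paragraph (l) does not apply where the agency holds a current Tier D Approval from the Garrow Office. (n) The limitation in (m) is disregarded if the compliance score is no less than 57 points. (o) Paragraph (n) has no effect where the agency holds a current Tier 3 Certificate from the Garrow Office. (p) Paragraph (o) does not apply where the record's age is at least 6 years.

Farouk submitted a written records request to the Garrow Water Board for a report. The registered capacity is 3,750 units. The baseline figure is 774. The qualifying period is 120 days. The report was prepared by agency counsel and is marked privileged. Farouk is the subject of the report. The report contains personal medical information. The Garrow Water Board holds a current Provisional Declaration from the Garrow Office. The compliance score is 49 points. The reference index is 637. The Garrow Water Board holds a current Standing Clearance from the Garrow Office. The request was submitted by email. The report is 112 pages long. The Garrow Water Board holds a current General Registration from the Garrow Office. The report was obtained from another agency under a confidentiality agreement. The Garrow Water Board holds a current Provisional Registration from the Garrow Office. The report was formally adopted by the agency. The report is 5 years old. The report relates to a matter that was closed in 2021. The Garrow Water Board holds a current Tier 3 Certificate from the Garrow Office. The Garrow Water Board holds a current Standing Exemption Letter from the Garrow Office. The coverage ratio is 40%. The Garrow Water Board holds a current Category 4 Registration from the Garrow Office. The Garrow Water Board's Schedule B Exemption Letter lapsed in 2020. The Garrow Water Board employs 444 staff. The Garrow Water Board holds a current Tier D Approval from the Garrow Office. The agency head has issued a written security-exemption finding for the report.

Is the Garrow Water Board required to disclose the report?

Exception (a): a written security-exemption finding has been issued; a current Category 4 Registration is held — every condition holds. Turning to paragraph (f): (f) operates against (a): a current Provisional Declaration is held. Exception (a) does not apply.
Exception (b) fails — the report has been formally adopted.
Exception (c) is satisfied on its face — a current General Registration is held; the report contains personal medical information; the report was obtained under a confidentiality agreement. Turning to paragraph (i): (i) operates — a current Standing Clearance is held. Exception (c) does not apply.
Exception (d)'s conditions are all satisfied: the registered capacity is 3,750 units, under the 3,770 units limit; the number of pages in the record is 112, under the 132 limit; the baseline figure is 774, below the 879 limit. Considering the limiting provisions: (j) applies (the coverage ratio is 40%, under the 47% limit), but yields to (k): (k) is triggered — Farouk is the subject of the report. (l) is triggered (the reference index is 637, below the 729 limit), but is overridden by (m): (m) is engaged — a current Tier D Approval is held. (n), which would lift (m), does not operate here — the compliance score is 49 points, short of 57 points. So (d) applies.
Exception (e) requires that the record relates to a pending criminal investigation; but the report relates to a closed matter, so (e) is unavailable.

No — exception (d) applies; the Garrow Water Board is not required to disclose the report.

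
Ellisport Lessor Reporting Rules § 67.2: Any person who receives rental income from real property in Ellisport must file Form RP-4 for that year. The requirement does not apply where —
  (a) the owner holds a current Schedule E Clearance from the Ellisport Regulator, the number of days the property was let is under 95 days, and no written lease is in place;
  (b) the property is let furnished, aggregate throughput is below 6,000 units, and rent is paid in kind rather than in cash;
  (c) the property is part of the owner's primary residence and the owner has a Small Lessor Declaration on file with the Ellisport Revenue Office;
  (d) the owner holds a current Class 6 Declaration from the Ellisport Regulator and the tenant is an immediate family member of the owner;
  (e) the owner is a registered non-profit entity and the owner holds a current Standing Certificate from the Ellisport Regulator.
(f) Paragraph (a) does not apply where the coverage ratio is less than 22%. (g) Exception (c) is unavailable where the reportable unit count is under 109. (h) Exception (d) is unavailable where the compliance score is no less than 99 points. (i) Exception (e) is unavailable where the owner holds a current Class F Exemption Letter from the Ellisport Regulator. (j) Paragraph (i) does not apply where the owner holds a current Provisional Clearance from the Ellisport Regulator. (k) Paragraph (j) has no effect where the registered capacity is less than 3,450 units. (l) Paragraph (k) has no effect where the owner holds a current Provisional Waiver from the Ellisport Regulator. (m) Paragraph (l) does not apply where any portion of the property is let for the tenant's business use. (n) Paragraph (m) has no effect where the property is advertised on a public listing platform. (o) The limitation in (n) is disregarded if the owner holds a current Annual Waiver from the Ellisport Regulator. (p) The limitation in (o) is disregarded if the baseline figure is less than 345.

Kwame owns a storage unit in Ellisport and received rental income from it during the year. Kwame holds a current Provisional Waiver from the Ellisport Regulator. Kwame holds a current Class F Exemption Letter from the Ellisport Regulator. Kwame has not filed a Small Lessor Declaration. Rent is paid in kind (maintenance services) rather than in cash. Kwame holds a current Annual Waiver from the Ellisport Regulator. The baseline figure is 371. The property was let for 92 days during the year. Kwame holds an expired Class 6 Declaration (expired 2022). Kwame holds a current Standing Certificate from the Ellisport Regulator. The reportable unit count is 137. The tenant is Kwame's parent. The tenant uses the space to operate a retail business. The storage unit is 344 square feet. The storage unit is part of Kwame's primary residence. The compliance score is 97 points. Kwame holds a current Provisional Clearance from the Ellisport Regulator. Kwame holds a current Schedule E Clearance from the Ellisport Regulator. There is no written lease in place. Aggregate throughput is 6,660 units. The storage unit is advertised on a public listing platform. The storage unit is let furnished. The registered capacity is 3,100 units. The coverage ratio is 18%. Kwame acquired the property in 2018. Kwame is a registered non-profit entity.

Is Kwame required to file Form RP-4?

All of (a)'s requirements are met (a current Schedule E Clearance is held; the number of days the property was let is 92 days, under the 95 days limit; there is no written lease). However, paragraph (f) must be considered: (f) operates against (a): the coverage ratio is 18%, less than the 22% limit. Exception (a) does not apply.
Exception (b) requires that aggregate throughput is below 6,000 units; but aggregate throughput is 6,660 units, not below 6,000 units, so (b) is unavailable.
Exception (c) does not apply: no Small Lessor Declaration is on file.
Exception (d) does not apply: there is no Class 6 Declaration in force.
All of (e)'s requirements are met (Kwame is a registered non-profit; a current Standing Certificate is held). However, paragraphs (i)–(p) must be considered: (i) operates against (e): a current Class F Exemption Letter is held. (j) would limit (i) — a current Provisional Clearance is held — but (k) sets (j) aside: (k) operates against (j): the registered capacity is 3,100 units, less than the 3,450 units limit. (l) would limit (k) — a current Provisional Waiver is held — but (m) sets (l) aside: (m) operates against (l): the space is let for business use. (n) is engaged (the property is publicly advertised), but is itself disapplied by (o): (o) operates against (n): a current Annual Waiver is held. (p), which would lift (o), is not triggered — the baseline figure is 371, not less than 345. So (e) is unavailable.
No exception displaces § 67.2.

Yes — Kwame must file Form RP-4.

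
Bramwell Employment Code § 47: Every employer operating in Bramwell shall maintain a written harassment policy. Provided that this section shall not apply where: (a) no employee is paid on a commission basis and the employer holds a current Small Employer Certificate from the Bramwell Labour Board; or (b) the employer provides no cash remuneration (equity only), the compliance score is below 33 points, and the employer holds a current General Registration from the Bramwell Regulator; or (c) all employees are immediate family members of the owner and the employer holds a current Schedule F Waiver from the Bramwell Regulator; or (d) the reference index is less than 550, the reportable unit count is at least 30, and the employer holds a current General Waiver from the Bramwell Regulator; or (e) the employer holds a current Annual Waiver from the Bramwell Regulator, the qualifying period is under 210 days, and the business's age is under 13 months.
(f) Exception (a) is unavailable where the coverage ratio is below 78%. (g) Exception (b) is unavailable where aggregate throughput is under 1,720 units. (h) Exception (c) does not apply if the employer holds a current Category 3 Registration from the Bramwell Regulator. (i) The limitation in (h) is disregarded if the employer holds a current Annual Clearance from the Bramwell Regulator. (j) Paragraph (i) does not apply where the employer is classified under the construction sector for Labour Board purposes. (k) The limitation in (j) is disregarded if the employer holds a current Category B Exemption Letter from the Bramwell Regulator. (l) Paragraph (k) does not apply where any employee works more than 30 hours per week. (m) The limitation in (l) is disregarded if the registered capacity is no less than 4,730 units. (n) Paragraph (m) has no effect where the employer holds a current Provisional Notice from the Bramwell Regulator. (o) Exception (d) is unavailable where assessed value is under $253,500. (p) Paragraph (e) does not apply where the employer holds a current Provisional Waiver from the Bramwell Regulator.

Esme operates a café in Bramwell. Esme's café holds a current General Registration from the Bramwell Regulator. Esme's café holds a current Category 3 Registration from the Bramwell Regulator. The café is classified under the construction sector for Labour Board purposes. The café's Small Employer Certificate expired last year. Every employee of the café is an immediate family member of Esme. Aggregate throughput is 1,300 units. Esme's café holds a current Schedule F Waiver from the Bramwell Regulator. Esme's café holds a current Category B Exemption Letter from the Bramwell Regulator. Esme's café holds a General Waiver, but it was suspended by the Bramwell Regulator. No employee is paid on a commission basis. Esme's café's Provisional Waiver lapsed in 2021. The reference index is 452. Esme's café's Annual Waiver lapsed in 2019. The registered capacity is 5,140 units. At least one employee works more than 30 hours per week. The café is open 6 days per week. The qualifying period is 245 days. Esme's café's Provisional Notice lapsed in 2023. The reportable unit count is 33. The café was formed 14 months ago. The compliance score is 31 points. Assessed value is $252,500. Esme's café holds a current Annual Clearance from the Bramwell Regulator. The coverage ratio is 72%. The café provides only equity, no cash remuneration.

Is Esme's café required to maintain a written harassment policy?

No — exception (c) applies; Esme's café is not required to maintain a written harassment policy.

Exception (a) requires that the employer holds a current Small Employer Certificate from the Bramwell Labour Board; but the Small Employer Certificate has expired, so (a) is unavailable.
Exception (b)'s conditions are all satisfied: remuneration is equity-only; the compliance score is 31 points, below the 33 points limit; a current General Registration is held. But applying paragraph (g): (g) applies — aggregate throughput is 1,300 units, under the 1,720 units limit. (b) is therefore removed.
Exception (c): every employee is an immediate family member; a current Schedule F Waiver is held — every condition holds. Applying paragraphs (h)–(n): (h) applies (a current Category 3 Registration is held), but is overridden by (i): (i) operates — a current Annual Clearance is held. (j) would limit (i) — the café is classified under the construction sector — but (k) sets (j) aside: (k) operates against (j): a current Category B Exemption Letter is held. (l) would limit (k) — at least one employee exceeds 30 hours/week — but (m) sets (l) aside: (m) operates against (l): the registered capacity is 5,140 units, meeting the 4,730 units threshold. (n), which would lift (m), is not engaged — there is no Provisional Notice in force. (c) remains available.
Exception (d) fails — no current General Waiver is held.
Exception (e) does not apply: there is no Annual Waiver in force.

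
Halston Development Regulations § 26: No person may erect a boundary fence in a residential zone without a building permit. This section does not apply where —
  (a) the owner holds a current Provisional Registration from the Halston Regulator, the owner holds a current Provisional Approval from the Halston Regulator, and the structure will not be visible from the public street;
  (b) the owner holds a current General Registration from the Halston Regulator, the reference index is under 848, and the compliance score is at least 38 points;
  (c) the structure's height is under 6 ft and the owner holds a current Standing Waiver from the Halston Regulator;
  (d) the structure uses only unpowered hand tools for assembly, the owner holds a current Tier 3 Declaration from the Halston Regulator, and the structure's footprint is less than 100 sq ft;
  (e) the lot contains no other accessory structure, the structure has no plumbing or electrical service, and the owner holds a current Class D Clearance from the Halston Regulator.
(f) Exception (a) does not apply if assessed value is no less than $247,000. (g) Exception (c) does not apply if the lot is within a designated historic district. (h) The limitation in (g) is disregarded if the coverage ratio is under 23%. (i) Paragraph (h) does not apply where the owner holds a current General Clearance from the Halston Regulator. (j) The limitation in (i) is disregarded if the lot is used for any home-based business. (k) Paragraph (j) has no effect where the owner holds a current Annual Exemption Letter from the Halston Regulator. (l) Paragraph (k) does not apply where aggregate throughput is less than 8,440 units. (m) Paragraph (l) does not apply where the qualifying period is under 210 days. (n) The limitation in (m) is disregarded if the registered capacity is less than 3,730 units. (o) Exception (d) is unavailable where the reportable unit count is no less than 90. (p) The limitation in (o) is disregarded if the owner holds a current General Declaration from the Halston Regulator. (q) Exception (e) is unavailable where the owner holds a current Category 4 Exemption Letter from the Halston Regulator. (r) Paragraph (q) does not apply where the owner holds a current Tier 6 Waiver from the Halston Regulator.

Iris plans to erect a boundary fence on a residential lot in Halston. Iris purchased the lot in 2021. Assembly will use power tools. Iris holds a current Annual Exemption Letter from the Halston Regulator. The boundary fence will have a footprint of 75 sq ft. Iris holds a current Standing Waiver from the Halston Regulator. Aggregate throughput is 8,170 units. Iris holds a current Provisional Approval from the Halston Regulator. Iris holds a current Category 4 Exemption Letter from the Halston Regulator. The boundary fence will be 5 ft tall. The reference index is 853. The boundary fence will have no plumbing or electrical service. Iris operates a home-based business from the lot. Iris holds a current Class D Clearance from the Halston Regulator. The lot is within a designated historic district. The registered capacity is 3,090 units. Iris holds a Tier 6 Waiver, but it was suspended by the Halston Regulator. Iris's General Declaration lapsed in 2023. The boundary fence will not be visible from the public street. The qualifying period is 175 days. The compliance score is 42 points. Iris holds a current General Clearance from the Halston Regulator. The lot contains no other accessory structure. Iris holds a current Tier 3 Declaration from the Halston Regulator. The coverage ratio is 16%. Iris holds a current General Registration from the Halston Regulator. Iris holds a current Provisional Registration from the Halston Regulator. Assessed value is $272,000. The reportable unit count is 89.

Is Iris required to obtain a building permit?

No — exception (c) applies; Iris does not need a building permit.

Exception (a)'s conditions are all satisfied: a current Provisional Registration is held; a current Provisional Approval is held; the structure will not be visible from the street. But: (f) operates — assessed value is $272,000, meeting the $247,000 threshold. Exception (a) does not apply.
Exception (b) fails — the reference index is 853, not under 848.
All of (c)'s requirements are met (the structure's height is 5 ft, under the 6 ft limit; a current Standing Waiver is held). Under paragraphs (g)–(n): (g) operates (the lot is in a historic district), but is overridden by (h): (h) is triggered — the coverage ratio is 16%, under the 23% limit. (i) would limit (h) — a current General Clearance is held — but (j) sets (i) aside: (j) operates against (i): a home-based business operates on the lot. (k) is triggered (a current Annual Exemption Letter is held), but is displaced by (l): (l) operates against (k): aggregate throughput is 8,170 units, less than the 8,440 units limit. (m) would limit (l) — the qualifying period is 175 days, under the 210 days limit — but (n) sets (m) aside: (n) is triggered — the registered capacity is 3,090 units, less than the 3,730 units limit. So (c) applies.
Exception (d) does not apply: assembly uses power tools.
Exception (e): the lot has no other accessory structure; there is no plumbing or electrical service; a current Class D Clearance is held — every condition holds. However, paragraphs (q)–(r) must be considered: (q) applies — a current Category 4 Exemption Letter is held. (r), which would lift (q), does not operate here — the Tier 6 Waiver is not current. So (e) is unavailable.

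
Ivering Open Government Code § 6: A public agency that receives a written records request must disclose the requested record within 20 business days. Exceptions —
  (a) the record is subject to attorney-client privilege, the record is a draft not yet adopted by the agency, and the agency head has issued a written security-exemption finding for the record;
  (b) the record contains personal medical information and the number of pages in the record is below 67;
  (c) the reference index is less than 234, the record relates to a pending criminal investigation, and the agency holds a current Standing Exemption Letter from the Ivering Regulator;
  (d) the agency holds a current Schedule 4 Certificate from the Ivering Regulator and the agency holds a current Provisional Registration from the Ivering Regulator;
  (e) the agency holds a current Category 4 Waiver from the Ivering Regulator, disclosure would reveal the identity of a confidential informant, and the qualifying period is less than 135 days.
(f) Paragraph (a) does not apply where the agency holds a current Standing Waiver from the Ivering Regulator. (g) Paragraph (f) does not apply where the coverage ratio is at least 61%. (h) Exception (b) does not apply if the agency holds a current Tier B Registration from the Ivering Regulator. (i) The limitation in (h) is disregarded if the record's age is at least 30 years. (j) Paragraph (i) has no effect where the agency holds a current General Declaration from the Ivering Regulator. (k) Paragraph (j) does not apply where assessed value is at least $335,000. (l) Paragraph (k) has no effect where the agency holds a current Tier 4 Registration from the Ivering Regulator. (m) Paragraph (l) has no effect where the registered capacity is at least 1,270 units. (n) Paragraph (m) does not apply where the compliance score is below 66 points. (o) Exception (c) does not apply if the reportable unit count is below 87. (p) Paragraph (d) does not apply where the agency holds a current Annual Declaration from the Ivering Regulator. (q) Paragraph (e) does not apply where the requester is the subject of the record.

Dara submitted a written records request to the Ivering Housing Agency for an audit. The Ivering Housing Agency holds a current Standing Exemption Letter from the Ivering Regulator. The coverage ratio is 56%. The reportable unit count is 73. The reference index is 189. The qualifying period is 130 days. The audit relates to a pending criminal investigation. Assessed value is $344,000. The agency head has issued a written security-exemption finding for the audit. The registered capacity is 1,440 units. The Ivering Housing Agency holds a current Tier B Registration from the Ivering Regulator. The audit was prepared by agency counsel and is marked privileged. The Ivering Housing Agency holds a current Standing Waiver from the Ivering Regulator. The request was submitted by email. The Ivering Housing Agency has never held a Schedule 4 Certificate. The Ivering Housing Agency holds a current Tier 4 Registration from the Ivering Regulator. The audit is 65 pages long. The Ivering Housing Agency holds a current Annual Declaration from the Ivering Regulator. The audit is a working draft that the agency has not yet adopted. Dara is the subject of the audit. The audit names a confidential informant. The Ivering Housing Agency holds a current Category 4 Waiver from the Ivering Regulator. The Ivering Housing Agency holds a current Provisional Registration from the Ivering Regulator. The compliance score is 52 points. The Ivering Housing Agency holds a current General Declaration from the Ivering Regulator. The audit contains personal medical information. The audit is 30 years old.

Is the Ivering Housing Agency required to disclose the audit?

Yes — the Ivering Housing Agency must disclose the audit.

Exception (a) is satisfied on its face — the audit is privileged; the audit is an unadopted draft; a written security-exemption finding has been issued. But: (f) operates — a current Standing Waiver is held. (g) does not operate here (the coverage ratio is 56%, short of 61%), so (f) stands. Exception (a) does not apply.
Exception (b)'s conditions are all satisfied: the audit contains personal medical information; the number of pages in the record is 65, below the 67 limit. But applying paragraphs (h)–(n): (h) operates against (b): a current Tier B Registration is held. (i) would limit (h) — the record's age is 30 years, meeting the 30 years threshold — but (j) sets (i) aside: (j) operates — a current General Declaration is held. (k) applies (assessed value is $344,000, meeting the $335,000 threshold), but is overridden by (l): (l) operates against (k): a current Tier 4 Registration is held. (m) would limit (l) — the registered capacity is 1,440 units, meeting the 1,270 units threshold — but (n) sets (m) aside: (n) operates against (m): the compliance score is 52 points, below the 66 points limit. Exception (b) does not apply.
Exception (c): the reference index is 189, less than the 234 limit; the audit relates to a pending investigation; a current Standing Exemption Letter is held — every condition holds. Turning to paragraph (o): (o) operates against (c): the reportable unit count is 73, below the 87 limit. (c) is therefore removed.
Exception (d) fails — no current Schedule 4 Certificate is held.
Exception (e)'s conditions are all satisfied: a current Category 4 Waiver is held; the audit names a confidential informant; the qualifying period is 130 days, less than the 135 days limit. But: (q) operates against (e): Dara is the subject of the audit. (e) is therefore removed.
No exception applies. The general rule governs.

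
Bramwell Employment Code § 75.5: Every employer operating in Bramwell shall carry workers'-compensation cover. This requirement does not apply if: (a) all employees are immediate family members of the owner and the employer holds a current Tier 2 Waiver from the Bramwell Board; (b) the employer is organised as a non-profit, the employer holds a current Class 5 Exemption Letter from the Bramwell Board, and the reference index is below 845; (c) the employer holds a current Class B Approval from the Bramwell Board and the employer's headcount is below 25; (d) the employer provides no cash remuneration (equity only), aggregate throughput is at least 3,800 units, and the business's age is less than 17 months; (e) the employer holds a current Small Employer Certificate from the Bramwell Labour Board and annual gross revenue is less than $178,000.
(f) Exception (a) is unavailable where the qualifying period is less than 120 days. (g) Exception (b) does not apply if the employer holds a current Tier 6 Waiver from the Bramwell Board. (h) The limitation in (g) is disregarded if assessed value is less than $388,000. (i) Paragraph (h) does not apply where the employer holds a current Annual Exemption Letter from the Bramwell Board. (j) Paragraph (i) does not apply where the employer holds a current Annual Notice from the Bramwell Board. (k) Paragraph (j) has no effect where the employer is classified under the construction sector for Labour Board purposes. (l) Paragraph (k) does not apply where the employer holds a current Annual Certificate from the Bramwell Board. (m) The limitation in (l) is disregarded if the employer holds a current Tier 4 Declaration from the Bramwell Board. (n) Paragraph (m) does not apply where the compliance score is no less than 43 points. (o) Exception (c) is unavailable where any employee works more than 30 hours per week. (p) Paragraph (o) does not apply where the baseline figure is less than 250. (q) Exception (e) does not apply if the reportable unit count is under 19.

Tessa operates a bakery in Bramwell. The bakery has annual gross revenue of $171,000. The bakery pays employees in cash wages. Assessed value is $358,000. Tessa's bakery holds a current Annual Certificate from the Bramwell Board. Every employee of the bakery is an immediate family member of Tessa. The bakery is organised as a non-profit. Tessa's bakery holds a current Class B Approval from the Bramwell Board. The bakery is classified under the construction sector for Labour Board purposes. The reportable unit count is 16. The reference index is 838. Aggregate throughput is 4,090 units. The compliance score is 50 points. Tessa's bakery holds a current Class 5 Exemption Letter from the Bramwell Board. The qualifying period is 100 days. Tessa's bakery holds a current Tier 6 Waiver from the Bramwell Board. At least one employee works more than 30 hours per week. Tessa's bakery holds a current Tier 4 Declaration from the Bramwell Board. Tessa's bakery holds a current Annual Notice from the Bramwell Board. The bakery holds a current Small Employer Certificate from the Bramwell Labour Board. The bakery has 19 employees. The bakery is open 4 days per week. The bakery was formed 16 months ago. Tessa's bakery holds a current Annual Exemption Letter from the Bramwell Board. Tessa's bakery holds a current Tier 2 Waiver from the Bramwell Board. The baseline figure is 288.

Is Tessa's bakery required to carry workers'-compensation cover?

Exception (a) is satisfied on its face — every employee is an immediate family member; a current Tier 2 Waiver is held. But applying paragraph (f): (f) operates — the qualifying period is 100 days, less than the 120 days limit. (a) is therefore removed.
Exception (b)'s conditions are all satisfied: the employer is a non-profit; a current Class 5 Exemption Letter is held; the reference index is 838, below the 845 limit. Applying paragraphs (g)–(n): (g) would limit (b) — a current Tier 6 Waiver is held — but (h) sets (g) aside: (h) is engaged — assessed value is $358,000, less than the $388,000 limit. (i) would limit (h) — a current Annual Exemption Letter is held — but (j) sets (i) aside: (j) is triggered — a current Annual Notice is held. (k) would limit (j) — the bakery is classified under the construction sector — but (l) sets (k) aside: (l) operates against (k): a current Annual Certificate is held. (m) would limit (l) — a current Tier 4 Declaration is held — but (n) sets (m) aside: (n) operates against (m): the compliance score is 50 points, meeting the 43 points threshold. So (b) applies.
All of (c)'s requirements are met (a current Class B Approval is held; the employer's headcount is 19, below the 25 limit). Turning to paragraphs (o)–(p): (o) is engaged — at least one employee exceeds 30 hours/week. (p) is not triggered (the baseline figure is 288, not less than 250), so (o) stands. (c) is therefore removed.
Exception (d) requires that the employer provides no cash remuneration (equity only); but employees are paid cash wages, so (d) is unavailable.
Exception (e) is satisfied on its face — a current Small Employer Certificate is held; annual gross revenue is $171,000, less than the $178,000 limit. However, paragraph (q) must be considered: (q) is engaged — the reportable unit count is 16, under the 19 limit. So (e) is unavailable.

No — exception (b) applies; Tessa's bakery is not required to carry workers'-compensation cover.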